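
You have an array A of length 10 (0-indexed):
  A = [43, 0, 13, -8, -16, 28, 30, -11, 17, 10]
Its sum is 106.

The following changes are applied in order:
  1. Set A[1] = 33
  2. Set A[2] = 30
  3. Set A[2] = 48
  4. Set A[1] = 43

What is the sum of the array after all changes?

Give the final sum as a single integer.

Answer: 184

Derivation:
Initial sum: 106
Change 1: A[1] 0 -> 33, delta = 33, sum = 139
Change 2: A[2] 13 -> 30, delta = 17, sum = 156
Change 3: A[2] 30 -> 48, delta = 18, sum = 174
Change 4: A[1] 33 -> 43, delta = 10, sum = 184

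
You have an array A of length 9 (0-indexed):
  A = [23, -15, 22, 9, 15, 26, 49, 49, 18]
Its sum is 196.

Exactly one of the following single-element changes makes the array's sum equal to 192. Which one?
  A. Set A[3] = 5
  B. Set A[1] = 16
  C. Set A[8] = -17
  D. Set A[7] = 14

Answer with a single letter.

Answer: A

Derivation:
Option A: A[3] 9->5, delta=-4, new_sum=196+(-4)=192 <-- matches target
Option B: A[1] -15->16, delta=31, new_sum=196+(31)=227
Option C: A[8] 18->-17, delta=-35, new_sum=196+(-35)=161
Option D: A[7] 49->14, delta=-35, new_sum=196+(-35)=161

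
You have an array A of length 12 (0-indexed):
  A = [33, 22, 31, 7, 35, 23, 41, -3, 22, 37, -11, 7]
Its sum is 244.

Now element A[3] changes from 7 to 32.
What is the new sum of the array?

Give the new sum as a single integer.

Old value at index 3: 7
New value at index 3: 32
Delta = 32 - 7 = 25
New sum = old_sum + delta = 244 + (25) = 269

Answer: 269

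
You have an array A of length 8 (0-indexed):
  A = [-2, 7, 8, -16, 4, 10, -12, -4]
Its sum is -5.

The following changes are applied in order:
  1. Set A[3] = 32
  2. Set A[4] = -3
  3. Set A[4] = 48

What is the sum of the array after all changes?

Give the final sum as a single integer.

Initial sum: -5
Change 1: A[3] -16 -> 32, delta = 48, sum = 43
Change 2: A[4] 4 -> -3, delta = -7, sum = 36
Change 3: A[4] -3 -> 48, delta = 51, sum = 87

Answer: 87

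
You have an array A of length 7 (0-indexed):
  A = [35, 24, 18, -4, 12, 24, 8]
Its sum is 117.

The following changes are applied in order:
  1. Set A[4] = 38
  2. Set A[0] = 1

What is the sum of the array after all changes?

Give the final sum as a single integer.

Answer: 109

Derivation:
Initial sum: 117
Change 1: A[4] 12 -> 38, delta = 26, sum = 143
Change 2: A[0] 35 -> 1, delta = -34, sum = 109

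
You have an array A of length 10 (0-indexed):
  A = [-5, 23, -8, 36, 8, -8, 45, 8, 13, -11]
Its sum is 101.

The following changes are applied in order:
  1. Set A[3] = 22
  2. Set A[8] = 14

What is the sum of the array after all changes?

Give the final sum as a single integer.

Initial sum: 101
Change 1: A[3] 36 -> 22, delta = -14, sum = 87
Change 2: A[8] 13 -> 14, delta = 1, sum = 88

Answer: 88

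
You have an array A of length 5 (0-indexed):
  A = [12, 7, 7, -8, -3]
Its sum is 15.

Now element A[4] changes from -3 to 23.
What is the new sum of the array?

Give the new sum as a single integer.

Answer: 41

Derivation:
Old value at index 4: -3
New value at index 4: 23
Delta = 23 - -3 = 26
New sum = old_sum + delta = 15 + (26) = 41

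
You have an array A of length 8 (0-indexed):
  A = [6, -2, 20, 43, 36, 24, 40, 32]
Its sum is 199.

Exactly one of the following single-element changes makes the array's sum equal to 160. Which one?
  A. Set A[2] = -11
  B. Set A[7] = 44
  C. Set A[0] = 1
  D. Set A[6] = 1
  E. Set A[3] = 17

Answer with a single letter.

Answer: D

Derivation:
Option A: A[2] 20->-11, delta=-31, new_sum=199+(-31)=168
Option B: A[7] 32->44, delta=12, new_sum=199+(12)=211
Option C: A[0] 6->1, delta=-5, new_sum=199+(-5)=194
Option D: A[6] 40->1, delta=-39, new_sum=199+(-39)=160 <-- matches target
Option E: A[3] 43->17, delta=-26, new_sum=199+(-26)=173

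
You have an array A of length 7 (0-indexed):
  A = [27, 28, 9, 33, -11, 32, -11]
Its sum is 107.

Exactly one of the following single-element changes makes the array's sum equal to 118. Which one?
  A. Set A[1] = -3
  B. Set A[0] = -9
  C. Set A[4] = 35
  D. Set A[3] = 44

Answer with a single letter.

Answer: D

Derivation:
Option A: A[1] 28->-3, delta=-31, new_sum=107+(-31)=76
Option B: A[0] 27->-9, delta=-36, new_sum=107+(-36)=71
Option C: A[4] -11->35, delta=46, new_sum=107+(46)=153
Option D: A[3] 33->44, delta=11, new_sum=107+(11)=118 <-- matches target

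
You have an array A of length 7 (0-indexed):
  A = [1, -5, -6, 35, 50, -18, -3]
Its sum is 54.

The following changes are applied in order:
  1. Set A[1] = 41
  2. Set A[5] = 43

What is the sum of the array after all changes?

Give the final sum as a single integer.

Initial sum: 54
Change 1: A[1] -5 -> 41, delta = 46, sum = 100
Change 2: A[5] -18 -> 43, delta = 61, sum = 161

Answer: 161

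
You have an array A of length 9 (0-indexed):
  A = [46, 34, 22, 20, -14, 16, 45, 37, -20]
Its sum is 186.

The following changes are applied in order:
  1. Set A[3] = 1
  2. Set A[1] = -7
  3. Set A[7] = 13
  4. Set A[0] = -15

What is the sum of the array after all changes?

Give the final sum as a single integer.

Initial sum: 186
Change 1: A[3] 20 -> 1, delta = -19, sum = 167
Change 2: A[1] 34 -> -7, delta = -41, sum = 126
Change 3: A[7] 37 -> 13, delta = -24, sum = 102
Change 4: A[0] 46 -> -15, delta = -61, sum = 41

Answer: 41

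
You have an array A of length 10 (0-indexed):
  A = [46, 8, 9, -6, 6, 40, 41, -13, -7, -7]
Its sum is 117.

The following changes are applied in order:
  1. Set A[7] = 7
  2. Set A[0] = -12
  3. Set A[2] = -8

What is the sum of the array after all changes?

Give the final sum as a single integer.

Initial sum: 117
Change 1: A[7] -13 -> 7, delta = 20, sum = 137
Change 2: A[0] 46 -> -12, delta = -58, sum = 79
Change 3: A[2] 9 -> -8, delta = -17, sum = 62

Answer: 62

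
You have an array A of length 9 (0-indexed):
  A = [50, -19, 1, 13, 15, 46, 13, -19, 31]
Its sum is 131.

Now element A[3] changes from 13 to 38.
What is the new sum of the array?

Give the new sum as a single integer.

Old value at index 3: 13
New value at index 3: 38
Delta = 38 - 13 = 25
New sum = old_sum + delta = 131 + (25) = 156

Answer: 156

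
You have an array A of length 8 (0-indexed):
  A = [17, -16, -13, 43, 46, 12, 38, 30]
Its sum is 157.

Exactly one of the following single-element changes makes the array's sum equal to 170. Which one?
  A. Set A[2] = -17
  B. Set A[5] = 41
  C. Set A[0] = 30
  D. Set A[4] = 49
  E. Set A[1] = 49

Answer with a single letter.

Answer: C

Derivation:
Option A: A[2] -13->-17, delta=-4, new_sum=157+(-4)=153
Option B: A[5] 12->41, delta=29, new_sum=157+(29)=186
Option C: A[0] 17->30, delta=13, new_sum=157+(13)=170 <-- matches target
Option D: A[4] 46->49, delta=3, new_sum=157+(3)=160
Option E: A[1] -16->49, delta=65, new_sum=157+(65)=222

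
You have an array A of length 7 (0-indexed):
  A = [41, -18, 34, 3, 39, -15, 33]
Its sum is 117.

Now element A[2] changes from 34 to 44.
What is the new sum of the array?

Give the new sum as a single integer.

Old value at index 2: 34
New value at index 2: 44
Delta = 44 - 34 = 10
New sum = old_sum + delta = 117 + (10) = 127

Answer: 127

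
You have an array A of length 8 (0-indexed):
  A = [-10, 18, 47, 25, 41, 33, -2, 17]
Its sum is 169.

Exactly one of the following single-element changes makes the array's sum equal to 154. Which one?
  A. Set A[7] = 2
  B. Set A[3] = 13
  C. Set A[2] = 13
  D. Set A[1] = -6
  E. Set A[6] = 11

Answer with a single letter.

Option A: A[7] 17->2, delta=-15, new_sum=169+(-15)=154 <-- matches target
Option B: A[3] 25->13, delta=-12, new_sum=169+(-12)=157
Option C: A[2] 47->13, delta=-34, new_sum=169+(-34)=135
Option D: A[1] 18->-6, delta=-24, new_sum=169+(-24)=145
Option E: A[6] -2->11, delta=13, new_sum=169+(13)=182

Answer: A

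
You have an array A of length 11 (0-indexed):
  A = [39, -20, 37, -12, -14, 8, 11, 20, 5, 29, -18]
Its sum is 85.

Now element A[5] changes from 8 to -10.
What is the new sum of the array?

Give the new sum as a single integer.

Old value at index 5: 8
New value at index 5: -10
Delta = -10 - 8 = -18
New sum = old_sum + delta = 85 + (-18) = 67

Answer: 67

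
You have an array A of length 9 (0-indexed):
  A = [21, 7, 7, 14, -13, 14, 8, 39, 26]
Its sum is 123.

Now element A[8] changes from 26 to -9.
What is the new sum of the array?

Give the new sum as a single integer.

Old value at index 8: 26
New value at index 8: -9
Delta = -9 - 26 = -35
New sum = old_sum + delta = 123 + (-35) = 88

Answer: 88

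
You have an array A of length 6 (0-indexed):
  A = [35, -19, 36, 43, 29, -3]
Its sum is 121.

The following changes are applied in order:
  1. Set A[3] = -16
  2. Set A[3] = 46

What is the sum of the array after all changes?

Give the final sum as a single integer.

Initial sum: 121
Change 1: A[3] 43 -> -16, delta = -59, sum = 62
Change 2: A[3] -16 -> 46, delta = 62, sum = 124

Answer: 124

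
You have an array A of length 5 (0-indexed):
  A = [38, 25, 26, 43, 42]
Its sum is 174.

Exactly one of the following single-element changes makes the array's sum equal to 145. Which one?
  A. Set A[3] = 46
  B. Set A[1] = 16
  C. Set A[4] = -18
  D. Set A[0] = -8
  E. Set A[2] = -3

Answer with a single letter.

Answer: E

Derivation:
Option A: A[3] 43->46, delta=3, new_sum=174+(3)=177
Option B: A[1] 25->16, delta=-9, new_sum=174+(-9)=165
Option C: A[4] 42->-18, delta=-60, new_sum=174+(-60)=114
Option D: A[0] 38->-8, delta=-46, new_sum=174+(-46)=128
Option E: A[2] 26->-3, delta=-29, new_sum=174+(-29)=145 <-- matches target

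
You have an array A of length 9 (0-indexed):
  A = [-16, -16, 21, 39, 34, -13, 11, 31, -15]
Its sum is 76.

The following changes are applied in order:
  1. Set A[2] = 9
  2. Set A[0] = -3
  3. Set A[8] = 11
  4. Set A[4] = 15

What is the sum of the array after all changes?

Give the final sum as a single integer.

Answer: 84

Derivation:
Initial sum: 76
Change 1: A[2] 21 -> 9, delta = -12, sum = 64
Change 2: A[0] -16 -> -3, delta = 13, sum = 77
Change 3: A[8] -15 -> 11, delta = 26, sum = 103
Change 4: A[4] 34 -> 15, delta = -19, sum = 84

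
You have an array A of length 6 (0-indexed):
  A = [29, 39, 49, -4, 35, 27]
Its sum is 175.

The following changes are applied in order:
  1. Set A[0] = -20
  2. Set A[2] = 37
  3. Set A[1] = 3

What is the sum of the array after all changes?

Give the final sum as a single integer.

Answer: 78

Derivation:
Initial sum: 175
Change 1: A[0] 29 -> -20, delta = -49, sum = 126
Change 2: A[2] 49 -> 37, delta = -12, sum = 114
Change 3: A[1] 39 -> 3, delta = -36, sum = 78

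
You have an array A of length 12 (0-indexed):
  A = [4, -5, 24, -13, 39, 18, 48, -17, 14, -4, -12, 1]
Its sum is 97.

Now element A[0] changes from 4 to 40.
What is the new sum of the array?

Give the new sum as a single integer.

Answer: 133

Derivation:
Old value at index 0: 4
New value at index 0: 40
Delta = 40 - 4 = 36
New sum = old_sum + delta = 97 + (36) = 133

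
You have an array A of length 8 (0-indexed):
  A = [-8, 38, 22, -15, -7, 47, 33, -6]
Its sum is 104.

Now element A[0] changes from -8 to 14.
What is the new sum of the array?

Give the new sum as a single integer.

Answer: 126

Derivation:
Old value at index 0: -8
New value at index 0: 14
Delta = 14 - -8 = 22
New sum = old_sum + delta = 104 + (22) = 126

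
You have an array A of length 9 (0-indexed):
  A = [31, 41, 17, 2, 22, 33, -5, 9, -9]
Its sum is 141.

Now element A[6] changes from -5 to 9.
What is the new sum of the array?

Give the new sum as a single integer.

Answer: 155

Derivation:
Old value at index 6: -5
New value at index 6: 9
Delta = 9 - -5 = 14
New sum = old_sum + delta = 141 + (14) = 155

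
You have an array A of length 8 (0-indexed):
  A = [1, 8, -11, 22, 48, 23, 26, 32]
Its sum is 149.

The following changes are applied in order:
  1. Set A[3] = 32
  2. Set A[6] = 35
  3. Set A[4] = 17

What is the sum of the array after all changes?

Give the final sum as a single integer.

Initial sum: 149
Change 1: A[3] 22 -> 32, delta = 10, sum = 159
Change 2: A[6] 26 -> 35, delta = 9, sum = 168
Change 3: A[4] 48 -> 17, delta = -31, sum = 137

Answer: 137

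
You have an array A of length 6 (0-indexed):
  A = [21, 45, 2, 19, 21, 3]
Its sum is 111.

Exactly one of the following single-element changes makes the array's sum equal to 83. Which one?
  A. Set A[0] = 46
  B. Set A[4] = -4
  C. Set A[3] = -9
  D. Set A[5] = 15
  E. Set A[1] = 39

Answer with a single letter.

Option A: A[0] 21->46, delta=25, new_sum=111+(25)=136
Option B: A[4] 21->-4, delta=-25, new_sum=111+(-25)=86
Option C: A[3] 19->-9, delta=-28, new_sum=111+(-28)=83 <-- matches target
Option D: A[5] 3->15, delta=12, new_sum=111+(12)=123
Option E: A[1] 45->39, delta=-6, new_sum=111+(-6)=105

Answer: C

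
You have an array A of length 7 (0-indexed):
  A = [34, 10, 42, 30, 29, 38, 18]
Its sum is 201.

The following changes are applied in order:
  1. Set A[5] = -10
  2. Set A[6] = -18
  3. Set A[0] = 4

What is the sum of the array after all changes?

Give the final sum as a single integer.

Initial sum: 201
Change 1: A[5] 38 -> -10, delta = -48, sum = 153
Change 2: A[6] 18 -> -18, delta = -36, sum = 117
Change 3: A[0] 34 -> 4, delta = -30, sum = 87

Answer: 87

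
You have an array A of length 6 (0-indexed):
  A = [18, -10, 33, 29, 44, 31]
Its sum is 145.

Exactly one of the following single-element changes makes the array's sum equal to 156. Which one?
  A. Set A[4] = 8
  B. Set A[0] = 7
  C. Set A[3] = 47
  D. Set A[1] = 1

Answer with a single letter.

Option A: A[4] 44->8, delta=-36, new_sum=145+(-36)=109
Option B: A[0] 18->7, delta=-11, new_sum=145+(-11)=134
Option C: A[3] 29->47, delta=18, new_sum=145+(18)=163
Option D: A[1] -10->1, delta=11, new_sum=145+(11)=156 <-- matches target

Answer: D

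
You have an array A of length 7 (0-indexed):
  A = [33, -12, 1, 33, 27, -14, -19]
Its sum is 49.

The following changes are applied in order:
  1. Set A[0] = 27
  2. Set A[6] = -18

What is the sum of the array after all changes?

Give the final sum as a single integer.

Initial sum: 49
Change 1: A[0] 33 -> 27, delta = -6, sum = 43
Change 2: A[6] -19 -> -18, delta = 1, sum = 44

Answer: 44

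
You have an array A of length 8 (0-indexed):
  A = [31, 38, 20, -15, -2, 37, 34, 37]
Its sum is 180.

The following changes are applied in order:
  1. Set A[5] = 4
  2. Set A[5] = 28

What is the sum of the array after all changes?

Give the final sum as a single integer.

Initial sum: 180
Change 1: A[5] 37 -> 4, delta = -33, sum = 147
Change 2: A[5] 4 -> 28, delta = 24, sum = 171

Answer: 171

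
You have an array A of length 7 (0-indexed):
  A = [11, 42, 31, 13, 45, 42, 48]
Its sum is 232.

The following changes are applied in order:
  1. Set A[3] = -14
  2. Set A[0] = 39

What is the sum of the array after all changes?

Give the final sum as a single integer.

Answer: 233

Derivation:
Initial sum: 232
Change 1: A[3] 13 -> -14, delta = -27, sum = 205
Change 2: A[0] 11 -> 39, delta = 28, sum = 233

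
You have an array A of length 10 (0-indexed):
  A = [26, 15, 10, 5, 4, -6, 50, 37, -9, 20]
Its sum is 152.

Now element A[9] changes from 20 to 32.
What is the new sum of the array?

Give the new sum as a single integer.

Old value at index 9: 20
New value at index 9: 32
Delta = 32 - 20 = 12
New sum = old_sum + delta = 152 + (12) = 164

Answer: 164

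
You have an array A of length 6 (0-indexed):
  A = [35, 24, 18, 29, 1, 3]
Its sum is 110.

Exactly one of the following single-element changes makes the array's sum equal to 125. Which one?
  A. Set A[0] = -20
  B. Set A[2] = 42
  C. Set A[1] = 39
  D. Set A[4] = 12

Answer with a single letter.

Answer: C

Derivation:
Option A: A[0] 35->-20, delta=-55, new_sum=110+(-55)=55
Option B: A[2] 18->42, delta=24, new_sum=110+(24)=134
Option C: A[1] 24->39, delta=15, new_sum=110+(15)=125 <-- matches target
Option D: A[4] 1->12, delta=11, new_sum=110+(11)=121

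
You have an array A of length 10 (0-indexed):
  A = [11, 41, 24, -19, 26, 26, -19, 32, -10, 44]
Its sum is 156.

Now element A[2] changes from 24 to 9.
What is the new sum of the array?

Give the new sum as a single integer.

Answer: 141

Derivation:
Old value at index 2: 24
New value at index 2: 9
Delta = 9 - 24 = -15
New sum = old_sum + delta = 156 + (-15) = 141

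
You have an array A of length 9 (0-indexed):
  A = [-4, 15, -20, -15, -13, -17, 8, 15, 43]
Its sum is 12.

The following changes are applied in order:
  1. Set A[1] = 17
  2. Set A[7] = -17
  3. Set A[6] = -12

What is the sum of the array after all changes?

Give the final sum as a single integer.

Answer: -38

Derivation:
Initial sum: 12
Change 1: A[1] 15 -> 17, delta = 2, sum = 14
Change 2: A[7] 15 -> -17, delta = -32, sum = -18
Change 3: A[6] 8 -> -12, delta = -20, sum = -38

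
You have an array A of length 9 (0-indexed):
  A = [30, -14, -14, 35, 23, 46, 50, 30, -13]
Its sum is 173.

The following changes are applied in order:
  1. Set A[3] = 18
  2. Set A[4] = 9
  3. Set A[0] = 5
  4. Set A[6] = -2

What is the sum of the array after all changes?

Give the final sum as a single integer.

Initial sum: 173
Change 1: A[3] 35 -> 18, delta = -17, sum = 156
Change 2: A[4] 23 -> 9, delta = -14, sum = 142
Change 3: A[0] 30 -> 5, delta = -25, sum = 117
Change 4: A[6] 50 -> -2, delta = -52, sum = 65

Answer: 65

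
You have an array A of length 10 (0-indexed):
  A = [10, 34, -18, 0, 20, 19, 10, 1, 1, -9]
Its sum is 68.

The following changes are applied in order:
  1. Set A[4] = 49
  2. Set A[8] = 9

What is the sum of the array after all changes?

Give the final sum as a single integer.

Initial sum: 68
Change 1: A[4] 20 -> 49, delta = 29, sum = 97
Change 2: A[8] 1 -> 9, delta = 8, sum = 105

Answer: 105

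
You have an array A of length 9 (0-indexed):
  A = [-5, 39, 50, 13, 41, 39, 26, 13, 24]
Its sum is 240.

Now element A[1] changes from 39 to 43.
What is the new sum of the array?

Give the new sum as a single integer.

Answer: 244

Derivation:
Old value at index 1: 39
New value at index 1: 43
Delta = 43 - 39 = 4
New sum = old_sum + delta = 240 + (4) = 244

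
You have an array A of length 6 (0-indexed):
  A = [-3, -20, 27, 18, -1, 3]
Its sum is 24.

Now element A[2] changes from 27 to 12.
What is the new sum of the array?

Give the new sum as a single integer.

Answer: 9

Derivation:
Old value at index 2: 27
New value at index 2: 12
Delta = 12 - 27 = -15
New sum = old_sum + delta = 24 + (-15) = 9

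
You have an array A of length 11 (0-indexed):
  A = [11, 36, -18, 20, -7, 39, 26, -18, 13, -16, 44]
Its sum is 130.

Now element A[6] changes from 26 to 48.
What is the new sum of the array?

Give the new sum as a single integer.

Answer: 152

Derivation:
Old value at index 6: 26
New value at index 6: 48
Delta = 48 - 26 = 22
New sum = old_sum + delta = 130 + (22) = 152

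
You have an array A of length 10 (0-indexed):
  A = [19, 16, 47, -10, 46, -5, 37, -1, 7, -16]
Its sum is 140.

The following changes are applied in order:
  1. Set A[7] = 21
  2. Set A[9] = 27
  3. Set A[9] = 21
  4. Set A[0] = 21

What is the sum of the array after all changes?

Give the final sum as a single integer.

Initial sum: 140
Change 1: A[7] -1 -> 21, delta = 22, sum = 162
Change 2: A[9] -16 -> 27, delta = 43, sum = 205
Change 3: A[9] 27 -> 21, delta = -6, sum = 199
Change 4: A[0] 19 -> 21, delta = 2, sum = 201

Answer: 201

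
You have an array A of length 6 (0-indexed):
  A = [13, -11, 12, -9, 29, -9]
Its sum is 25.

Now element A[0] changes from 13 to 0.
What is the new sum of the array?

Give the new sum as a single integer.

Answer: 12

Derivation:
Old value at index 0: 13
New value at index 0: 0
Delta = 0 - 13 = -13
New sum = old_sum + delta = 25 + (-13) = 12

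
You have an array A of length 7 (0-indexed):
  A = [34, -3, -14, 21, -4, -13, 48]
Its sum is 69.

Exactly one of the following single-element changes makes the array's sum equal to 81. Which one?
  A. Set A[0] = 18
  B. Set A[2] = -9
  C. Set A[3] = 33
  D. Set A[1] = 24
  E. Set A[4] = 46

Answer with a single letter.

Option A: A[0] 34->18, delta=-16, new_sum=69+(-16)=53
Option B: A[2] -14->-9, delta=5, new_sum=69+(5)=74
Option C: A[3] 21->33, delta=12, new_sum=69+(12)=81 <-- matches target
Option D: A[1] -3->24, delta=27, new_sum=69+(27)=96
Option E: A[4] -4->46, delta=50, new_sum=69+(50)=119

Answer: C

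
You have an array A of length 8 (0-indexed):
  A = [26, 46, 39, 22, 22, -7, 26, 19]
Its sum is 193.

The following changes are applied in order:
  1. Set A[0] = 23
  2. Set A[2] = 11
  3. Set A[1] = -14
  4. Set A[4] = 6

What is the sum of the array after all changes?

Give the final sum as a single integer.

Answer: 86

Derivation:
Initial sum: 193
Change 1: A[0] 26 -> 23, delta = -3, sum = 190
Change 2: A[2] 39 -> 11, delta = -28, sum = 162
Change 3: A[1] 46 -> -14, delta = -60, sum = 102
Change 4: A[4] 22 -> 6, delta = -16, sum = 86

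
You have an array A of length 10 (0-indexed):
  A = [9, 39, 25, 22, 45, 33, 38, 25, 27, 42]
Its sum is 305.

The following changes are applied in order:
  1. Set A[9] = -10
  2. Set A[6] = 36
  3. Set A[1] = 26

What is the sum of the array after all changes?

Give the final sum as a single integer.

Answer: 238

Derivation:
Initial sum: 305
Change 1: A[9] 42 -> -10, delta = -52, sum = 253
Change 2: A[6] 38 -> 36, delta = -2, sum = 251
Change 3: A[1] 39 -> 26, delta = -13, sum = 238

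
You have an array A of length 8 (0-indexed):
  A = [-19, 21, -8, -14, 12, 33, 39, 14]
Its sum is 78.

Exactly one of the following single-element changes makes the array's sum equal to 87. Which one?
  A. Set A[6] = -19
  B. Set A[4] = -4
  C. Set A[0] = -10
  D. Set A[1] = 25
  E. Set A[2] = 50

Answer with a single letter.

Option A: A[6] 39->-19, delta=-58, new_sum=78+(-58)=20
Option B: A[4] 12->-4, delta=-16, new_sum=78+(-16)=62
Option C: A[0] -19->-10, delta=9, new_sum=78+(9)=87 <-- matches target
Option D: A[1] 21->25, delta=4, new_sum=78+(4)=82
Option E: A[2] -8->50, delta=58, new_sum=78+(58)=136

Answer: C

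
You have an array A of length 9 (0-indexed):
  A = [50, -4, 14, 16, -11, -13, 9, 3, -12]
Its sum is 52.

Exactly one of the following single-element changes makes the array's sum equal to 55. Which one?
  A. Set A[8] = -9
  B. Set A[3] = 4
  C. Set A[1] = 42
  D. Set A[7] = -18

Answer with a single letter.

Answer: A

Derivation:
Option A: A[8] -12->-9, delta=3, new_sum=52+(3)=55 <-- matches target
Option B: A[3] 16->4, delta=-12, new_sum=52+(-12)=40
Option C: A[1] -4->42, delta=46, new_sum=52+(46)=98
Option D: A[7] 3->-18, delta=-21, new_sum=52+(-21)=31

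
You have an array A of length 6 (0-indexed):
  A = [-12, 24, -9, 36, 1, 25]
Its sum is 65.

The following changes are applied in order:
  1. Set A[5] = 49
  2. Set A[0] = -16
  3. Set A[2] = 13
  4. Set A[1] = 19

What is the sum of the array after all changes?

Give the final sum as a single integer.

Answer: 102

Derivation:
Initial sum: 65
Change 1: A[5] 25 -> 49, delta = 24, sum = 89
Change 2: A[0] -12 -> -16, delta = -4, sum = 85
Change 3: A[2] -9 -> 13, delta = 22, sum = 107
Change 4: A[1] 24 -> 19, delta = -5, sum = 102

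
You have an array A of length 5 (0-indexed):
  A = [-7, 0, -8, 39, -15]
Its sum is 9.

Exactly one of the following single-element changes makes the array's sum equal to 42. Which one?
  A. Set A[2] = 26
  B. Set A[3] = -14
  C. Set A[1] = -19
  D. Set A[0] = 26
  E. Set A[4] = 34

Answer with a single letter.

Option A: A[2] -8->26, delta=34, new_sum=9+(34)=43
Option B: A[3] 39->-14, delta=-53, new_sum=9+(-53)=-44
Option C: A[1] 0->-19, delta=-19, new_sum=9+(-19)=-10
Option D: A[0] -7->26, delta=33, new_sum=9+(33)=42 <-- matches target
Option E: A[4] -15->34, delta=49, new_sum=9+(49)=58

Answer: D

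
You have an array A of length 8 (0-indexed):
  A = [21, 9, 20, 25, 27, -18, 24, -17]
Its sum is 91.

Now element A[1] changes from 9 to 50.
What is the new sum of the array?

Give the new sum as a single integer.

Answer: 132

Derivation:
Old value at index 1: 9
New value at index 1: 50
Delta = 50 - 9 = 41
New sum = old_sum + delta = 91 + (41) = 132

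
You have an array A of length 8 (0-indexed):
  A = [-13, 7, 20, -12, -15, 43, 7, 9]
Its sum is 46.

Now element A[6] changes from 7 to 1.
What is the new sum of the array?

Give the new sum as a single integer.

Old value at index 6: 7
New value at index 6: 1
Delta = 1 - 7 = -6
New sum = old_sum + delta = 46 + (-6) = 40

Answer: 40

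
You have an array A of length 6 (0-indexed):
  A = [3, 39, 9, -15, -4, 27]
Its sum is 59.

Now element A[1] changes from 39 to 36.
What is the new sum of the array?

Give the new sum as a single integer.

Old value at index 1: 39
New value at index 1: 36
Delta = 36 - 39 = -3
New sum = old_sum + delta = 59 + (-3) = 56

Answer: 56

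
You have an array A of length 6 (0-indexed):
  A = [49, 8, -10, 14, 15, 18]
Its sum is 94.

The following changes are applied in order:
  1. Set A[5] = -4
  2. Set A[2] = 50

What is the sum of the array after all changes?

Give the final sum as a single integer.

Answer: 132

Derivation:
Initial sum: 94
Change 1: A[5] 18 -> -4, delta = -22, sum = 72
Change 2: A[2] -10 -> 50, delta = 60, sum = 132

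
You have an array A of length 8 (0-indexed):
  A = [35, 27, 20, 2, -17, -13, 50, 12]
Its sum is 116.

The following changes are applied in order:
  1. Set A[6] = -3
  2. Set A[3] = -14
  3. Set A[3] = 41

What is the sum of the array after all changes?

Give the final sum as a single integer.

Initial sum: 116
Change 1: A[6] 50 -> -3, delta = -53, sum = 63
Change 2: A[3] 2 -> -14, delta = -16, sum = 47
Change 3: A[3] -14 -> 41, delta = 55, sum = 102

Answer: 102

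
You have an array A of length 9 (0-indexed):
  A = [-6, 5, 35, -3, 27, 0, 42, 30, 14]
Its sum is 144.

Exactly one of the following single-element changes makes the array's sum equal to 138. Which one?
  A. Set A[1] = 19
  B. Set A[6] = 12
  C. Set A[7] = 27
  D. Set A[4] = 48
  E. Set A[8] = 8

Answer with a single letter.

Option A: A[1] 5->19, delta=14, new_sum=144+(14)=158
Option B: A[6] 42->12, delta=-30, new_sum=144+(-30)=114
Option C: A[7] 30->27, delta=-3, new_sum=144+(-3)=141
Option D: A[4] 27->48, delta=21, new_sum=144+(21)=165
Option E: A[8] 14->8, delta=-6, new_sum=144+(-6)=138 <-- matches target

Answer: E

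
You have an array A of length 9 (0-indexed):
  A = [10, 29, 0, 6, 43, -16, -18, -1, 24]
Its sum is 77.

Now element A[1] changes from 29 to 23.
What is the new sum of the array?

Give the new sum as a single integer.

Answer: 71

Derivation:
Old value at index 1: 29
New value at index 1: 23
Delta = 23 - 29 = -6
New sum = old_sum + delta = 77 + (-6) = 71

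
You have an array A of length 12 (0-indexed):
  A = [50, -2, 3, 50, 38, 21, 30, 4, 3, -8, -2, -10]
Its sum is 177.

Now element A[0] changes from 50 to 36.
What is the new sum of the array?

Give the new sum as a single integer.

Old value at index 0: 50
New value at index 0: 36
Delta = 36 - 50 = -14
New sum = old_sum + delta = 177 + (-14) = 163

Answer: 163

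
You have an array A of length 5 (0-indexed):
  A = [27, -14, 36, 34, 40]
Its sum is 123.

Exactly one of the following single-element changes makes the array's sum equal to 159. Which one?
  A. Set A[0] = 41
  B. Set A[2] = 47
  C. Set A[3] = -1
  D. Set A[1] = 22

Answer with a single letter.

Option A: A[0] 27->41, delta=14, new_sum=123+(14)=137
Option B: A[2] 36->47, delta=11, new_sum=123+(11)=134
Option C: A[3] 34->-1, delta=-35, new_sum=123+(-35)=88
Option D: A[1] -14->22, delta=36, new_sum=123+(36)=159 <-- matches target

Answer: D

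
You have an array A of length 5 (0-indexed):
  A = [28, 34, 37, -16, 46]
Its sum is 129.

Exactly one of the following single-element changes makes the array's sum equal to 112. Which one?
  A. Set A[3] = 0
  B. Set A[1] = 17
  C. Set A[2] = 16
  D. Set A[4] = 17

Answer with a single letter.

Option A: A[3] -16->0, delta=16, new_sum=129+(16)=145
Option B: A[1] 34->17, delta=-17, new_sum=129+(-17)=112 <-- matches target
Option C: A[2] 37->16, delta=-21, new_sum=129+(-21)=108
Option D: A[4] 46->17, delta=-29, new_sum=129+(-29)=100

Answer: B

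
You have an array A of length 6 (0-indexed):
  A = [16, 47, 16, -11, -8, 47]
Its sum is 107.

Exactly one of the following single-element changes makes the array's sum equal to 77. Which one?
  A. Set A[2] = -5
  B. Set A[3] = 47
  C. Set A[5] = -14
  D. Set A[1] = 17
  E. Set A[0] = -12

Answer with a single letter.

Answer: D

Derivation:
Option A: A[2] 16->-5, delta=-21, new_sum=107+(-21)=86
Option B: A[3] -11->47, delta=58, new_sum=107+(58)=165
Option C: A[5] 47->-14, delta=-61, new_sum=107+(-61)=46
Option D: A[1] 47->17, delta=-30, new_sum=107+(-30)=77 <-- matches target
Option E: A[0] 16->-12, delta=-28, new_sum=107+(-28)=79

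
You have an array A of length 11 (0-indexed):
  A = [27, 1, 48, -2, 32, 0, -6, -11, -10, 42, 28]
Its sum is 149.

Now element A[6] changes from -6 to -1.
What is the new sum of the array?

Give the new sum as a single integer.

Answer: 154

Derivation:
Old value at index 6: -6
New value at index 6: -1
Delta = -1 - -6 = 5
New sum = old_sum + delta = 149 + (5) = 154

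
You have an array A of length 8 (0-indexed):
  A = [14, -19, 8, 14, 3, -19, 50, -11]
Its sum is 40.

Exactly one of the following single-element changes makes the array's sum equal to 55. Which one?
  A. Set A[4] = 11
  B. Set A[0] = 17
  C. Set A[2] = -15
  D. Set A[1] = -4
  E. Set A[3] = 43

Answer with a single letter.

Option A: A[4] 3->11, delta=8, new_sum=40+(8)=48
Option B: A[0] 14->17, delta=3, new_sum=40+(3)=43
Option C: A[2] 8->-15, delta=-23, new_sum=40+(-23)=17
Option D: A[1] -19->-4, delta=15, new_sum=40+(15)=55 <-- matches target
Option E: A[3] 14->43, delta=29, new_sum=40+(29)=69

Answer: D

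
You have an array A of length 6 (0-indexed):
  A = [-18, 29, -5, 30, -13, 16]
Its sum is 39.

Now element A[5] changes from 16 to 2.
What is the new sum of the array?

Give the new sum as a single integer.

Old value at index 5: 16
New value at index 5: 2
Delta = 2 - 16 = -14
New sum = old_sum + delta = 39 + (-14) = 25

Answer: 25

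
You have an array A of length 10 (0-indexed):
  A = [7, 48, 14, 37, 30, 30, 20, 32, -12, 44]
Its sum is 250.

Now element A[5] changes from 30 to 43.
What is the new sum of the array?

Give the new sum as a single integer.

Answer: 263

Derivation:
Old value at index 5: 30
New value at index 5: 43
Delta = 43 - 30 = 13
New sum = old_sum + delta = 250 + (13) = 263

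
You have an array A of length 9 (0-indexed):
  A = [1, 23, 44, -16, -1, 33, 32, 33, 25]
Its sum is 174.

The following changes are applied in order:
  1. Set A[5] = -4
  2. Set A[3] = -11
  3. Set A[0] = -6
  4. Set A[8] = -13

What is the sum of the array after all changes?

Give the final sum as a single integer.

Answer: 97

Derivation:
Initial sum: 174
Change 1: A[5] 33 -> -4, delta = -37, sum = 137
Change 2: A[3] -16 -> -11, delta = 5, sum = 142
Change 3: A[0] 1 -> -6, delta = -7, sum = 135
Change 4: A[8] 25 -> -13, delta = -38, sum = 97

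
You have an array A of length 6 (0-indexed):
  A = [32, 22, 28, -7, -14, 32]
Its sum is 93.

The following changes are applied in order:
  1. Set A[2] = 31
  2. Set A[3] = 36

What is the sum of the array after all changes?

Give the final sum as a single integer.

Answer: 139

Derivation:
Initial sum: 93
Change 1: A[2] 28 -> 31, delta = 3, sum = 96
Change 2: A[3] -7 -> 36, delta = 43, sum = 139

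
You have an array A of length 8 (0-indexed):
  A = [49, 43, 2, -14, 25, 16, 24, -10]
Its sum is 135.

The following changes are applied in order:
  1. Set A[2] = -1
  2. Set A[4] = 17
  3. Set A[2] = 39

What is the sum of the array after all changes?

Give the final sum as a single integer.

Initial sum: 135
Change 1: A[2] 2 -> -1, delta = -3, sum = 132
Change 2: A[4] 25 -> 17, delta = -8, sum = 124
Change 3: A[2] -1 -> 39, delta = 40, sum = 164

Answer: 164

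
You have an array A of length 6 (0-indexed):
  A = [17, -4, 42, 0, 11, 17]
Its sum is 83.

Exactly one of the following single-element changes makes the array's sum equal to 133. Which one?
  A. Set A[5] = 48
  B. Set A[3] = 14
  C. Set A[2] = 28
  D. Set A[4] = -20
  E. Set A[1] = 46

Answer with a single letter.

Answer: E

Derivation:
Option A: A[5] 17->48, delta=31, new_sum=83+(31)=114
Option B: A[3] 0->14, delta=14, new_sum=83+(14)=97
Option C: A[2] 42->28, delta=-14, new_sum=83+(-14)=69
Option D: A[4] 11->-20, delta=-31, new_sum=83+(-31)=52
Option E: A[1] -4->46, delta=50, new_sum=83+(50)=133 <-- matches target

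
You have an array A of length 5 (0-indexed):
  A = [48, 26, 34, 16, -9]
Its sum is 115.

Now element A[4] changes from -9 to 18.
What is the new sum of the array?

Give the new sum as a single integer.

Old value at index 4: -9
New value at index 4: 18
Delta = 18 - -9 = 27
New sum = old_sum + delta = 115 + (27) = 142

Answer: 142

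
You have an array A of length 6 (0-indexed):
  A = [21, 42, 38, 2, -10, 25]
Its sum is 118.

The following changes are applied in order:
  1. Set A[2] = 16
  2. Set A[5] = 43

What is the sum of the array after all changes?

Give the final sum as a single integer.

Initial sum: 118
Change 1: A[2] 38 -> 16, delta = -22, sum = 96
Change 2: A[5] 25 -> 43, delta = 18, sum = 114

Answer: 114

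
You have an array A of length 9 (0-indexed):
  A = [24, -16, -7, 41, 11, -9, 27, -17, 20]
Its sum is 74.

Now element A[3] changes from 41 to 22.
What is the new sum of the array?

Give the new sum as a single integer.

Answer: 55

Derivation:
Old value at index 3: 41
New value at index 3: 22
Delta = 22 - 41 = -19
New sum = old_sum + delta = 74 + (-19) = 55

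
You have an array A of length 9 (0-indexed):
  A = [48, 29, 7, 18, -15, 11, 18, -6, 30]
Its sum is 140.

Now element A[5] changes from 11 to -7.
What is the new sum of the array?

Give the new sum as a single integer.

Old value at index 5: 11
New value at index 5: -7
Delta = -7 - 11 = -18
New sum = old_sum + delta = 140 + (-18) = 122

Answer: 122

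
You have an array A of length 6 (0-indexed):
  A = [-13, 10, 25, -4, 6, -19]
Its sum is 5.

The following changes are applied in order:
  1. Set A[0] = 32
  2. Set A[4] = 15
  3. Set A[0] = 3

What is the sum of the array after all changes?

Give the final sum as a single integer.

Initial sum: 5
Change 1: A[0] -13 -> 32, delta = 45, sum = 50
Change 2: A[4] 6 -> 15, delta = 9, sum = 59
Change 3: A[0] 32 -> 3, delta = -29, sum = 30

Answer: 30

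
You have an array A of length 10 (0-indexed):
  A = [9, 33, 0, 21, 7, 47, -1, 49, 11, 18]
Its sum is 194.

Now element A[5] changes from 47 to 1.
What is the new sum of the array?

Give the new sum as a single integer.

Old value at index 5: 47
New value at index 5: 1
Delta = 1 - 47 = -46
New sum = old_sum + delta = 194 + (-46) = 148

Answer: 148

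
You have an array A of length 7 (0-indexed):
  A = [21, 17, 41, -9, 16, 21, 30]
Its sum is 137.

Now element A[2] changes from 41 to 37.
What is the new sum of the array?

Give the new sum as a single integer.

Old value at index 2: 41
New value at index 2: 37
Delta = 37 - 41 = -4
New sum = old_sum + delta = 137 + (-4) = 133

Answer: 133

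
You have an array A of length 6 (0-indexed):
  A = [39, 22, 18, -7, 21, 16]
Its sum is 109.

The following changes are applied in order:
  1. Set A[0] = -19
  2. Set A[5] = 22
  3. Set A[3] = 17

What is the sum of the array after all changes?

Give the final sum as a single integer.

Initial sum: 109
Change 1: A[0] 39 -> -19, delta = -58, sum = 51
Change 2: A[5] 16 -> 22, delta = 6, sum = 57
Change 3: A[3] -7 -> 17, delta = 24, sum = 81

Answer: 81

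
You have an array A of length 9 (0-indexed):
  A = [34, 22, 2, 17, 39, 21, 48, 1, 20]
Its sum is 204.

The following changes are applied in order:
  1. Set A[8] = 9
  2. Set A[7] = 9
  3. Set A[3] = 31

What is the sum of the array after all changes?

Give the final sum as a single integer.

Initial sum: 204
Change 1: A[8] 20 -> 9, delta = -11, sum = 193
Change 2: A[7] 1 -> 9, delta = 8, sum = 201
Change 3: A[3] 17 -> 31, delta = 14, sum = 215

Answer: 215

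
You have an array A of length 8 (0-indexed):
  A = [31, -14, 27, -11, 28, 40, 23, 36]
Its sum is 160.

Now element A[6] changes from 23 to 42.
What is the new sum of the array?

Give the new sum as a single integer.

Answer: 179

Derivation:
Old value at index 6: 23
New value at index 6: 42
Delta = 42 - 23 = 19
New sum = old_sum + delta = 160 + (19) = 179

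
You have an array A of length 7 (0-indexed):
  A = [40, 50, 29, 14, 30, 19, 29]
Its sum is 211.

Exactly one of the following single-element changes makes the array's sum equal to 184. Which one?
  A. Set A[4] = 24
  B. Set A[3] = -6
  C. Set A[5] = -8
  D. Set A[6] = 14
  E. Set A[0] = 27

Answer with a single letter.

Option A: A[4] 30->24, delta=-6, new_sum=211+(-6)=205
Option B: A[3] 14->-6, delta=-20, new_sum=211+(-20)=191
Option C: A[5] 19->-8, delta=-27, new_sum=211+(-27)=184 <-- matches target
Option D: A[6] 29->14, delta=-15, new_sum=211+(-15)=196
Option E: A[0] 40->27, delta=-13, new_sum=211+(-13)=198

Answer: C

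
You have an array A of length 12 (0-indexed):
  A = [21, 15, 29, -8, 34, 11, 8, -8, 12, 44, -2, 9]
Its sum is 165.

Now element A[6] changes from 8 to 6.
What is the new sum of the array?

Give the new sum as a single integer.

Answer: 163

Derivation:
Old value at index 6: 8
New value at index 6: 6
Delta = 6 - 8 = -2
New sum = old_sum + delta = 165 + (-2) = 163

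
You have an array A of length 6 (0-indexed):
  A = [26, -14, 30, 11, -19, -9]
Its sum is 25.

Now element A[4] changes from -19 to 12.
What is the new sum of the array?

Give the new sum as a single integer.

Old value at index 4: -19
New value at index 4: 12
Delta = 12 - -19 = 31
New sum = old_sum + delta = 25 + (31) = 56

Answer: 56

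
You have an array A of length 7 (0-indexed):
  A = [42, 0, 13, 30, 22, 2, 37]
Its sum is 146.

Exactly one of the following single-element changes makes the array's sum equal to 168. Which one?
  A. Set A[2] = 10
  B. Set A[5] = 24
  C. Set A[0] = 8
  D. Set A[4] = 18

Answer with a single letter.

Option A: A[2] 13->10, delta=-3, new_sum=146+(-3)=143
Option B: A[5] 2->24, delta=22, new_sum=146+(22)=168 <-- matches target
Option C: A[0] 42->8, delta=-34, new_sum=146+(-34)=112
Option D: A[4] 22->18, delta=-4, new_sum=146+(-4)=142

Answer: B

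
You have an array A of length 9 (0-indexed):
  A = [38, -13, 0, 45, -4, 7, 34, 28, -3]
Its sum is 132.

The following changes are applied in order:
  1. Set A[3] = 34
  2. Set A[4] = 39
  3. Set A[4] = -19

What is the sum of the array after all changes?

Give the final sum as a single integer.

Answer: 106

Derivation:
Initial sum: 132
Change 1: A[3] 45 -> 34, delta = -11, sum = 121
Change 2: A[4] -4 -> 39, delta = 43, sum = 164
Change 3: A[4] 39 -> -19, delta = -58, sum = 106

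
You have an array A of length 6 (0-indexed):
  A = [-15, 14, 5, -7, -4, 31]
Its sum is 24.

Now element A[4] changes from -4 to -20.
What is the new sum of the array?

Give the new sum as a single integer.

Answer: 8

Derivation:
Old value at index 4: -4
New value at index 4: -20
Delta = -20 - -4 = -16
New sum = old_sum + delta = 24 + (-16) = 8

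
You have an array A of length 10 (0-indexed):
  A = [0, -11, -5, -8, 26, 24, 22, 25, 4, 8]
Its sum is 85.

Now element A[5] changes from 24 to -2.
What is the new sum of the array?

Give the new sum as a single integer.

Answer: 59

Derivation:
Old value at index 5: 24
New value at index 5: -2
Delta = -2 - 24 = -26
New sum = old_sum + delta = 85 + (-26) = 59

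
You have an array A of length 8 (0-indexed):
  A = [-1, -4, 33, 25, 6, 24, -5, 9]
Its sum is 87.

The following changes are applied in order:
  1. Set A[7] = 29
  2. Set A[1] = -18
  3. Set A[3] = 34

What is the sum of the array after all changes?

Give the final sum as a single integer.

Answer: 102

Derivation:
Initial sum: 87
Change 1: A[7] 9 -> 29, delta = 20, sum = 107
Change 2: A[1] -4 -> -18, delta = -14, sum = 93
Change 3: A[3] 25 -> 34, delta = 9, sum = 102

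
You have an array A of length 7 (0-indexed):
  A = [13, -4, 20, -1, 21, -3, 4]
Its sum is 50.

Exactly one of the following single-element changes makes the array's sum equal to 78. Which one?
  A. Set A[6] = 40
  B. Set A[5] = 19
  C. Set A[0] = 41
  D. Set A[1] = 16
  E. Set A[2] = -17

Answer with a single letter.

Option A: A[6] 4->40, delta=36, new_sum=50+(36)=86
Option B: A[5] -3->19, delta=22, new_sum=50+(22)=72
Option C: A[0] 13->41, delta=28, new_sum=50+(28)=78 <-- matches target
Option D: A[1] -4->16, delta=20, new_sum=50+(20)=70
Option E: A[2] 20->-17, delta=-37, new_sum=50+(-37)=13

Answer: C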